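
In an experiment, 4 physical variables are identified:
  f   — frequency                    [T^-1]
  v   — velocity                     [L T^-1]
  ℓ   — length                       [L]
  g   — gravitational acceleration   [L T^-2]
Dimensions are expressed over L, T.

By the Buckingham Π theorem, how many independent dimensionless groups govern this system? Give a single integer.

Write exponents as rows L,T / cols f,v,ℓ,g:
  L: [ 0  1  1  1]
  T: [-1 -1  0 -2]
Echelon form has 2 nonzero rows (pivots: f,v)
Π count = n − r = 4 − 2 = 2

2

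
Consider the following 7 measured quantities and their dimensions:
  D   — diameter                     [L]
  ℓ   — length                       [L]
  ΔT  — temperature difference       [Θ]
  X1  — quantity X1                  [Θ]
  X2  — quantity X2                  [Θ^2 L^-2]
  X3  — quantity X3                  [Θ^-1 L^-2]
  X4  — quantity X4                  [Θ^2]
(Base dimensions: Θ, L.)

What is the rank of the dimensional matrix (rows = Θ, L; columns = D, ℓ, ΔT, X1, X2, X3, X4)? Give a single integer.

2

Exponent matrix [Θ,L] × [D,ℓ,ΔT,X1,X2,X3,X4]:
  Θ: [ 0  0  1  1  2 -1  2]
  L: [ 1  1  0  0 -2 -2  0]
RREF → pivots at {D,ΔT} ⇒ r = 2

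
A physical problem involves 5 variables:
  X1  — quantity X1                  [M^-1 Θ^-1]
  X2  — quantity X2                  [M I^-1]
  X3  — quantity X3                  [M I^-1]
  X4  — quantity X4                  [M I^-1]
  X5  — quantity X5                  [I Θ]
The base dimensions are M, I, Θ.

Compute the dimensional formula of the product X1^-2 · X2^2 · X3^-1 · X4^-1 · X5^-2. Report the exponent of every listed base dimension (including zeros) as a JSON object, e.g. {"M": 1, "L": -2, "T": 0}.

{"M": 2, "I": -2, "Θ": 0}

Exponent matrix [M,I,Θ] × [X1,X2,X3,X4,X5]:
  M: [-1  1  1  1  0]
  I: [ 0 -1 -1 -1  1]
  Θ: [-1  0  0  0  1]
  [M]: (-2)·-1+(2)·1+(-1)·1+(-1)·1+(-2)·0 = 2
  [I]: (-2)·0+(2)·-1+(-1)·-1+(-1)·-1+(-2)·1 = -2
  [Θ]: (-2)·-1+(2)·0+(-1)·0+(-1)·0+(-2)·1 = 0
⇒ M^2 I^-2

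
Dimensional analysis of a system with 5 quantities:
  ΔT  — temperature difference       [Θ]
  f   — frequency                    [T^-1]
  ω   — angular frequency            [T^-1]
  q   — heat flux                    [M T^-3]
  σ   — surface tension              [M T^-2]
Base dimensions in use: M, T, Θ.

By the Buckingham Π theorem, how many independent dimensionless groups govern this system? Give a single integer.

2

Dimensional matrix (M×T×Θ by ΔT×f×ω×q×σ):
  M: [ 0  0  0  1  1]
  T: [ 0 -1 -1 -3 -2]
  Θ: [ 1  0  0  0  0]
Row reduction gives pivot columns ΔT,f,q; rank = 3
5 vars − rank 3 = 2 Π groups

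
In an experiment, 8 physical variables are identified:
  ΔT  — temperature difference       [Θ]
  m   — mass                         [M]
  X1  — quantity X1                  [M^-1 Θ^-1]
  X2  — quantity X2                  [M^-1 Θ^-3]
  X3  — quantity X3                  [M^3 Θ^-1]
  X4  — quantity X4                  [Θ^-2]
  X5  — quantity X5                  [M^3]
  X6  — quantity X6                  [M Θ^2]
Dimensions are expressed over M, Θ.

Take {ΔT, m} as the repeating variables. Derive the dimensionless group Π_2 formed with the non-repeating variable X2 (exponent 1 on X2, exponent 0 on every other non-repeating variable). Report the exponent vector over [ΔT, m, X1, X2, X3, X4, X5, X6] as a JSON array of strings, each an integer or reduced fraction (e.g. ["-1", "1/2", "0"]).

["3", "1", "0", "1", "0", "0", "0", "0"]

Dimensional matrix (M×Θ by ΔT×m×X1×X2×X3×X4×X5×X6):
  M: [ 0  1 -1 -1  3  0  3  1]
  Θ: [ 1  0 -1 -3 -1 -2  0  2]
Row reduction gives pivot columns ΔT,m; rank = 2
Pivot set = {ΔT,m}, free = {X1,X2,X3,X4,X5,X6}
RREF:
  r0: [   1    0   -1   -3   -1   -2    0    2]
  r1: [   0    1   -1   -1    3    0    3    1]
Fix exponent of X2 at 1, X1 at 0, X3 at 0, X4 at 0, X5 at 0, X6 at 0; solve each RREF row for its pivot's exponent:
  r0: exp(ΔT) + (-3)·1 = 0 ⇒ exp(ΔT) = 3
  r1: exp(m) + (-1)·1 = 0 ⇒ exp(m) = 1
Π_2 = ΔT^3 · m · X2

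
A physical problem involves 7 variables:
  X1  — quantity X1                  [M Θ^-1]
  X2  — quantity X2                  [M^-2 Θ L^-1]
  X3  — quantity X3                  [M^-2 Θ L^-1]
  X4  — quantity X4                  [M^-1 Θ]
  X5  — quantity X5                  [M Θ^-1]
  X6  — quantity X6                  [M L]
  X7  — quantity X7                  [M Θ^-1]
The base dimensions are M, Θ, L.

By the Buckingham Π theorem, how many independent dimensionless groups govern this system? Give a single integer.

5

Write exponents as rows M,Θ,L / cols X1,X2,X3,X4,X5,X6,X7:
  M: [ 1 -2 -2 -1  1  1  1]
  Θ: [-1  1  1  1 -1  0 -1]
  L: [ 0 -1 -1  0  0  1  0]
Echelon form has 2 nonzero rows (pivots: X1,X2)
7 vars − rank 2 = 5 Π groups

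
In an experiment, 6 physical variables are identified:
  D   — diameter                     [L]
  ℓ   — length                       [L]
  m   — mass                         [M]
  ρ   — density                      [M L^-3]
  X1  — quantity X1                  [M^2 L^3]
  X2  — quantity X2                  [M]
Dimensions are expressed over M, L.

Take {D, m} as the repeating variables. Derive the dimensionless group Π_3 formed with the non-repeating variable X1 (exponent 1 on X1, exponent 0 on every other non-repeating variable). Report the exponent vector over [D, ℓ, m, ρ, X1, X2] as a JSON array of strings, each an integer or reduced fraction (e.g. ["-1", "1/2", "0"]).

Exponent matrix [M,L] × [D,ℓ,m,ρ,X1,X2]:
  M: [ 0  0  1  1  2  1]
  L: [ 1  1  0 -3  3  0]
Echelon form has 2 nonzero rows (pivots: D,m)
Repeat: D,m; free: ℓ,ρ,X1,X2
RREF:
  r0: [   1    1    0   -3    3    0]
  r1: [   0    0    1    1    2    1]
Fix exponent of X1 at 1, ℓ at 0, ρ at 0, X2 at 0; solve each RREF row for its pivot's exponent:
  r0: exp(D) + (3)·1 = 0 ⇒ exp(D) = -3
  r1: exp(m) + (2)·1 = 0 ⇒ exp(m) = -2
Π_3 = D^-3 · m^-2 · X1

["-3", "0", "-2", "0", "1", "0"]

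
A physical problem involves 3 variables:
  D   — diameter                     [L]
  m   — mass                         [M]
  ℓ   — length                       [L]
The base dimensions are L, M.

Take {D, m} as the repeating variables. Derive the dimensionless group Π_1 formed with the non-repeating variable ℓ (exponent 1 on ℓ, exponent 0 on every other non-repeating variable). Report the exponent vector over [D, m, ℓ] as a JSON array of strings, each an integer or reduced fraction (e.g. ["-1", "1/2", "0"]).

["-1", "0", "1"]

Dimensional matrix (L×M by D×m×ℓ):
  L: [ 1  0  1]
  M: [ 0  1  0]
Row reduction gives pivot columns D,m; rank = 2
Repeat: D,m; free: ℓ
RREF:
  r0: [   1    0    1]
  r1: [   0    1    0]
Fix exponent of ℓ at 1; solve each RREF row for its pivot's exponent:
  r0: exp(D) + (1)·1 = 0 ⇒ exp(D) = -1
  r1: exp(m) + (0)·1 = 0 ⇒ exp(m) = 0
Π_1 = D^-1 · ℓ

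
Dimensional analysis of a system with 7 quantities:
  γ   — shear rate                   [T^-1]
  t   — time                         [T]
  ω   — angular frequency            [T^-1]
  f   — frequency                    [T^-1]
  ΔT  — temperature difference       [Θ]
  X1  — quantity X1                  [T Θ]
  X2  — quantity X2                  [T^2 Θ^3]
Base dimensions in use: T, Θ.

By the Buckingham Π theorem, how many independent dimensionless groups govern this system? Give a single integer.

Exponent matrix [T,Θ] × [γ,t,ω,f,ΔT,X1,X2]:
  T: [-1  1 -1 -1  0  1  2]
  Θ: [ 0  0  0  0  1  1  3]
RREF → pivots at {γ,ΔT} ⇒ r = 2
7 vars − rank 2 = 5 Π groups

5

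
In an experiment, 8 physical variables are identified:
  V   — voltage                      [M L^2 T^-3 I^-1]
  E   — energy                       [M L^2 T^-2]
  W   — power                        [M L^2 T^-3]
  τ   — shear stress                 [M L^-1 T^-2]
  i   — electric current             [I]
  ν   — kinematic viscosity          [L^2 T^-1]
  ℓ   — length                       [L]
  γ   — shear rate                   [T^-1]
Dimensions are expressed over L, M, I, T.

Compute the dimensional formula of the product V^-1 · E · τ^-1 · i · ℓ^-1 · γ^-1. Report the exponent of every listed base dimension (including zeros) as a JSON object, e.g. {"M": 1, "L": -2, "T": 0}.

Exponent matrix [L,M,I,T] × [V,E,W,τ,i,ν,ℓ,γ]:
  L: [ 2  2  2 -1  0  2  1  0]
  M: [ 1  1  1  1  0  0  0  0]
  I: [-1  0  0  0  1  0  0  0]
  T: [-3 -2 -3 -2  0 -1  0 -1]
  [L]: (-1)·2+(1)·2+(-1)·-1+(1)·0+(-1)·1+(-1)·0 = 0
  [M]: (-1)·1+(1)·1+(-1)·1+(1)·0+(-1)·0+(-1)·0 = -1
  [I]: (-1)·-1+(1)·0+(-1)·0+(1)·1+(-1)·0+(-1)·0 = 2
  [T]: (-1)·-3+(1)·-2+(-1)·-2+(1)·0+(-1)·0+(-1)·-1 = 4
⇒ M^-1 I^2 T^4

{"L": 0, "M": -1, "I": 2, "T": 4}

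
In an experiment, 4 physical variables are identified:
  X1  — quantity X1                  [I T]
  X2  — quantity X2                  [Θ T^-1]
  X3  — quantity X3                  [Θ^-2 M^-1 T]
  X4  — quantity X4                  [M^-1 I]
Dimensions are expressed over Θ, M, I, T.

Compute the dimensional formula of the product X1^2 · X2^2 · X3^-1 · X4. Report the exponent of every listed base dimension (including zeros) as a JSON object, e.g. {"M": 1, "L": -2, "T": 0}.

{"Θ": 4, "M": 0, "I": 3, "T": -1}

Dimensional matrix (Θ×M×I×T by X1×X2×X3×X4):
  Θ: [ 0  1 -2  0]
  M: [ 0  0 -1 -1]
  I: [ 1  0  0  1]
  T: [ 1 -1  1  0]
  [Θ]: (2)·0+(2)·1+(-1)·-2+(1)·0 = 4
  [M]: (2)·0+(2)·0+(-1)·-1+(1)·-1 = 0
  [I]: (2)·1+(2)·0+(-1)·0+(1)·1 = 3
  [T]: (2)·1+(2)·-1+(-1)·1+(1)·0 = -1
⇒ Θ^4 I^3 T^-1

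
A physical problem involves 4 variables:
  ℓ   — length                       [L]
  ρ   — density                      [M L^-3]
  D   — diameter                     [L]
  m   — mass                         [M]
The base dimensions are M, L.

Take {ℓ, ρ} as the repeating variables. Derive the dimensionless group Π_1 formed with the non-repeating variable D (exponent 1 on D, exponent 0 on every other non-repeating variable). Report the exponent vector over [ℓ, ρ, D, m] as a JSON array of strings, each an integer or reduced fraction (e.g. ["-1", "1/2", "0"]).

["-1", "0", "1", "0"]

Exponent matrix [M,L] × [ℓ,ρ,D,m]:
  M: [ 0  1  0  1]
  L: [ 1 -3  1  0]
Echelon form has 2 nonzero rows (pivots: ℓ,ρ)
Pivot set = {ℓ,ρ}, free = {D,m}
RREF:
  r0: [   1    0    1    3]
  r1: [   0    1    0    1]
Fix exponent of D at 1, m at 0; solve each RREF row for its pivot's exponent:
  r0: exp(ℓ) + (1)·1 = 0 ⇒ exp(ℓ) = -1
  r1: exp(ρ) + (0)·1 = 0 ⇒ exp(ρ) = 0
Π_1 = ℓ^-1 · D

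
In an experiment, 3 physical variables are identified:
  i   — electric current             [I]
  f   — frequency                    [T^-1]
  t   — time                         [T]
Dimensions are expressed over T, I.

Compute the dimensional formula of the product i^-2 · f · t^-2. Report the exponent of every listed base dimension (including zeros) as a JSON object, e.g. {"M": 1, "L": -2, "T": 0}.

Exponent matrix [T,I] × [i,f,t]:
  T: [ 0 -1  1]
  I: [ 1  0  0]
  [T]: (-2)·0+(1)·-1+(-2)·1 = -3
  [I]: (-2)·1+(1)·0+(-2)·0 = -2
⇒ T^-3 I^-2

{"T": -3, "I": -2}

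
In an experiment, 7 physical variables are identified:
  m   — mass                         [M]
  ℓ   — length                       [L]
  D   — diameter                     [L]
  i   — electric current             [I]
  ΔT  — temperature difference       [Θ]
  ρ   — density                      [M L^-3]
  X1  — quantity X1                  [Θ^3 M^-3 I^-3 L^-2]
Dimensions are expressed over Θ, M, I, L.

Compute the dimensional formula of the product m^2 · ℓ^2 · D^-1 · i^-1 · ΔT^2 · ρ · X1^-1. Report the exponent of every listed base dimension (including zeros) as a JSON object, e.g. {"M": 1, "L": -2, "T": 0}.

Write exponents as rows Θ,M,I,L / cols m,ℓ,D,i,ΔT,ρ,X1:
  Θ: [ 0  0  0  0  1  0  3]
  M: [ 1  0  0  0  0  1 -3]
  I: [ 0  0  0  1  0  0 -3]
  L: [ 0  1  1  0  0 -3 -2]
  [Θ]: (2)·0+(2)·0+(-1)·0+(-1)·0+(2)·1+(1)·0+(-1)·3 = -1
  [M]: (2)·1+(2)·0+(-1)·0+(-1)·0+(2)·0+(1)·1+(-1)·-3 = 6
  [I]: (2)·0+(2)·0+(-1)·0+(-1)·1+(2)·0+(1)·0+(-1)·-3 = 2
  [L]: (2)·0+(2)·1+(-1)·1+(-1)·0+(2)·0+(1)·-3+(-1)·-2 = 0
⇒ Θ^-1 M^6 I^2

{"Θ": -1, "M": 6, "I": 2, "L": 0}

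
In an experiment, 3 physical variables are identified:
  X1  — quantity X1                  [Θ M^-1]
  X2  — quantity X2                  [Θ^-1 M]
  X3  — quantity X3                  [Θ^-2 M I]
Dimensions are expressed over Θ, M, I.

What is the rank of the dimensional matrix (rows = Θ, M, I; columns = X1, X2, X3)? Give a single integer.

2

Exponent matrix [Θ,M,I] × [X1,X2,X3]:
  Θ: [ 1 -1 -2]
  M: [-1  1  1]
  I: [ 0  0  1]
Row reduction gives pivot columns X1,X3; rank = 2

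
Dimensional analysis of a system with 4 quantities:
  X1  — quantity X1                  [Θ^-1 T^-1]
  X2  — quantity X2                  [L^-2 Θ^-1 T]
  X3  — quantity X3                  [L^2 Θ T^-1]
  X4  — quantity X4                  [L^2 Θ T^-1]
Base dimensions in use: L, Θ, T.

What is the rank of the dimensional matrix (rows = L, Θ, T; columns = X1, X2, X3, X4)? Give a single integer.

2

Dimensional matrix (L×Θ×T by X1×X2×X3×X4):
  L: [ 0 -2  2  2]
  Θ: [-1 -1  1  1]
  T: [-1  1 -1 -1]
Row reduction gives pivot columns X1,X2; rank = 2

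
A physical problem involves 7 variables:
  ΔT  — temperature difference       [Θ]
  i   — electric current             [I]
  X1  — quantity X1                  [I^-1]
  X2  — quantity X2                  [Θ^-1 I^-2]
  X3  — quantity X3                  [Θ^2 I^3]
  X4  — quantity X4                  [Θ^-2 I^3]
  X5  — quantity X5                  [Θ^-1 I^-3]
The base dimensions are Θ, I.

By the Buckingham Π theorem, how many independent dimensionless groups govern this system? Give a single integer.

Write exponents as rows Θ,I / cols ΔT,i,X1,X2,X3,X4,X5:
  Θ: [ 1  0  0 -1  2 -2 -1]
  I: [ 0  1 -1 -2  3  3 -3]
Echelon form has 2 nonzero rows (pivots: ΔT,i)
Π count = n − r = 7 − 2 = 5

5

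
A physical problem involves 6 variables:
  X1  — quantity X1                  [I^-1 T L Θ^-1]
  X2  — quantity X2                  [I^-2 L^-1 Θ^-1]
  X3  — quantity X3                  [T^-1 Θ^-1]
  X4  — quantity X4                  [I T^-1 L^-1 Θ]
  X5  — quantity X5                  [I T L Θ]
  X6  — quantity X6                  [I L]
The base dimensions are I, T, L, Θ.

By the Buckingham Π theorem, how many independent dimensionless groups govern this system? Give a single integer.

3

Write exponents as rows I,T,L,Θ / cols X1,X2,X3,X4,X5,X6:
  I: [-1 -2  0  1  1  1]
  T: [ 1  0 -1 -1  1  0]
  L: [ 1 -1  0 -1  1  1]
  Θ: [-1 -1 -1  1  1  0]
RREF → pivots at {X1,X2,X3} ⇒ r = 3
Π count = n − r = 6 − 3 = 3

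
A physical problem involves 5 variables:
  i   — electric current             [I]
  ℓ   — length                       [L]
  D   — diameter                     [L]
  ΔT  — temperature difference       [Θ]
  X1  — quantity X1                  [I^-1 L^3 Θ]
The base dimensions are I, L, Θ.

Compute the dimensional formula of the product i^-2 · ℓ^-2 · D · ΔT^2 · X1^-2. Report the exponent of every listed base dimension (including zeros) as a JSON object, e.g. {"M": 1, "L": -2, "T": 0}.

Write exponents as rows I,L,Θ / cols i,ℓ,D,ΔT,X1:
  I: [ 1  0  0  0 -1]
  L: [ 0  1  1  0  3]
  Θ: [ 0  0  0  1  1]
  [I]: (-2)·1+(-2)·0+(1)·0+(2)·0+(-2)·-1 = 0
  [L]: (-2)·0+(-2)·1+(1)·1+(2)·0+(-2)·3 = -7
  [Θ]: (-2)·0+(-2)·0+(1)·0+(2)·1+(-2)·1 = 0
⇒ L^-7

{"I": 0, "L": -7, "Θ": 0}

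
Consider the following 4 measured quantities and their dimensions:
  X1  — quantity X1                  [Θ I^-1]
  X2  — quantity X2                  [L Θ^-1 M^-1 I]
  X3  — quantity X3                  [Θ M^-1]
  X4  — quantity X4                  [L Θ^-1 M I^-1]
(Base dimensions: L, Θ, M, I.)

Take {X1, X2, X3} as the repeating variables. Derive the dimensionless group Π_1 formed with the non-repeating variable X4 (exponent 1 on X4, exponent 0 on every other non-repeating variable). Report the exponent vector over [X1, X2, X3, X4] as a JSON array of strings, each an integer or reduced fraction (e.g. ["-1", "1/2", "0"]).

Write exponents as rows L,Θ,M,I / cols X1,X2,X3,X4:
  L: [ 0  1  0  1]
  Θ: [ 1 -1  1 -1]
  M: [ 0 -1 -1  1]
  I: [-1  1  0 -1]
Row reduction gives pivot columns X1,X2,X3; rank = 3
Repeat: X1,X2,X3; free: X4
RREF:
  r0: [   1    0    0    2]
  r1: [   0    1    0    1]
  r2: [   0    0    1   -2]
  r3: [   0    0    0    0]
Fix exponent of X4 at 1; solve each RREF row for its pivot's exponent:
  r0: exp(X1) + (2)·1 = 0 ⇒ exp(X1) = -2
  r1: exp(X2) + (1)·1 = 0 ⇒ exp(X2) = -1
  r2: exp(X3) + (-2)·1 = 0 ⇒ exp(X3) = 2
Π_1 = X1^-2 · X2^-1 · X3^2 · X4

["-2", "-1", "2", "1"]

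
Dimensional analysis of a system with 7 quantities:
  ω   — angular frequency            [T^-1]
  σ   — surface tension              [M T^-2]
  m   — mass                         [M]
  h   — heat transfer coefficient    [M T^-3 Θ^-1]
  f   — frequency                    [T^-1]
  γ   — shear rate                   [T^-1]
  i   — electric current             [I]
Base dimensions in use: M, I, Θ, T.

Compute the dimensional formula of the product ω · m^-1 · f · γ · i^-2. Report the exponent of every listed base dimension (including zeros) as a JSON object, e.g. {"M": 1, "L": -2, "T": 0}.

Dimensional matrix (M×I×Θ×T by ω×σ×m×h×f×γ×i):
  M: [ 0  1  1  1  0  0  0]
  I: [ 0  0  0  0  0  0  1]
  Θ: [ 0  0  0 -1  0  0  0]
  T: [-1 -2  0 -3 -1 -1  0]
  [M]: (1)·0+(-1)·1+(1)·0+(1)·0+(-2)·0 = -1
  [I]: (1)·0+(-1)·0+(1)·0+(1)·0+(-2)·1 = -2
  [Θ]: (1)·0+(-1)·0+(1)·0+(1)·0+(-2)·0 = 0
  [T]: (1)·-1+(-1)·0+(1)·-1+(1)·-1+(-2)·0 = -3
⇒ M^-1 I^-2 T^-3

{"M": -1, "I": -2, "Θ": 0, "T": -3}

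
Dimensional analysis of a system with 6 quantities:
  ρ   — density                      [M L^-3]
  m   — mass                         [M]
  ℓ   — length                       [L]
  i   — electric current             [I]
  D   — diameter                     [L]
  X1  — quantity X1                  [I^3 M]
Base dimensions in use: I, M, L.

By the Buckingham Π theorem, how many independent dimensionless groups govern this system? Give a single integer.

3

Exponent matrix [I,M,L] × [ρ,m,ℓ,i,D,X1]:
  I: [ 0  0  0  1  0  3]
  M: [ 1  1  0  0  0  1]
  L: [-3  0  1  0  1  0]
Echelon form has 3 nonzero rows (pivots: ρ,m,i)
n=6, r=3 ⇒ 3 dimensionless groups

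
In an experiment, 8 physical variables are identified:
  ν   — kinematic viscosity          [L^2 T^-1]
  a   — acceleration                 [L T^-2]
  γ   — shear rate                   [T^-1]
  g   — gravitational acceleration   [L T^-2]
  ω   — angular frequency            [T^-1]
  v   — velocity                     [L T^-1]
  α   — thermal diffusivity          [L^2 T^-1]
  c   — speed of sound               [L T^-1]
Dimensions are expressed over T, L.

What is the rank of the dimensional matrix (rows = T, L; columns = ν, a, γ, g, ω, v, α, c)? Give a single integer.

Exponent matrix [T,L] × [ν,a,γ,g,ω,v,α,c]:
  T: [-1 -2 -1 -2 -1 -1 -1 -1]
  L: [ 2  1  0  1  0  1  2  1]
RREF → pivots at {ν,a} ⇒ r = 2

2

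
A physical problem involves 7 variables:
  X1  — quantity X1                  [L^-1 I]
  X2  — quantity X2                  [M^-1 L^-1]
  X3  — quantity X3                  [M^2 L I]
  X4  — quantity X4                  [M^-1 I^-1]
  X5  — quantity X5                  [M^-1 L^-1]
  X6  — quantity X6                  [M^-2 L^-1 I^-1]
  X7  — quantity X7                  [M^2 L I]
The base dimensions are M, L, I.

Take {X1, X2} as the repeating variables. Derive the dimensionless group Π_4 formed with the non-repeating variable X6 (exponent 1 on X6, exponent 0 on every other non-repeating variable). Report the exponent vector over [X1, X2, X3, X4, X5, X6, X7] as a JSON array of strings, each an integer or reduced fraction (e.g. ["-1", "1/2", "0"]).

["1", "-2", "0", "0", "0", "1", "0"]

Dimensional matrix (M×L×I by X1×X2×X3×X4×X5×X6×X7):
  M: [ 0 -1  2 -1 -1 -2  2]
  L: [-1 -1  1  0 -1 -1  1]
  I: [ 1  0  1 -1  0 -1  1]
Echelon form has 2 nonzero rows (pivots: X1,X2)
Repeat: X1,X2; free: X3,X4,X5,X6,X7
RREF:
  r0: [   1    0    1   -1    0   -1    1]
  r1: [   0    1   -2    1    1    2   -2]
  r2: [   0    0    0    0    0    0    0]
Fix exponent of X6 at 1, X3 at 0, X4 at 0, X5 at 0, X7 at 0; solve each RREF row for its pivot's exponent:
  r0: exp(X1) + (-1)·1 = 0 ⇒ exp(X1) = 1
  r1: exp(X2) + (2)·1 = 0 ⇒ exp(X2) = -2
Π_4 = X1 · X2^-2 · X6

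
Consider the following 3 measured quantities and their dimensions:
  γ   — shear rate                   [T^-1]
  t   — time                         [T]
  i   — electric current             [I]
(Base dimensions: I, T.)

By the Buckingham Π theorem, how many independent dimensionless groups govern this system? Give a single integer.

1

Exponent matrix [I,T] × [γ,t,i]:
  I: [ 0  0  1]
  T: [-1  1  0]
Echelon form has 2 nonzero rows (pivots: γ,i)
Π count = n − r = 3 − 2 = 1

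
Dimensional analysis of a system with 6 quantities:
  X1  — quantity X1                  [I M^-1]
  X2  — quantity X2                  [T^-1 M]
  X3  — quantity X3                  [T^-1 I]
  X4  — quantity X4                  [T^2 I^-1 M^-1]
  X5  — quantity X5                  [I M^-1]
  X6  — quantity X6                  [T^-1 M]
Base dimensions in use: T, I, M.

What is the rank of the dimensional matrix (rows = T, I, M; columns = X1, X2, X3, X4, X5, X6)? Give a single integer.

2

Dimensional matrix (T×I×M by X1×X2×X3×X4×X5×X6):
  T: [ 0 -1 -1  2  0 -1]
  I: [ 1  0  1 -1  1  0]
  M: [-1  1  0 -1 -1  1]
RREF → pivots at {X1,X2} ⇒ r = 2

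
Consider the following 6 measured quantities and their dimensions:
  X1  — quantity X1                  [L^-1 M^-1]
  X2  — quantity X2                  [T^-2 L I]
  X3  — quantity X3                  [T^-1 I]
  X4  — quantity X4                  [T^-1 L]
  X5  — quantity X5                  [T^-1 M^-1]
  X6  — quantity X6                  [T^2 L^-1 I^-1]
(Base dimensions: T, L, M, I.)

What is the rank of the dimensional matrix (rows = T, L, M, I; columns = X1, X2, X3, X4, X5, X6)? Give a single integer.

Exponent matrix [T,L,M,I] × [X1,X2,X3,X4,X5,X6]:
  T: [ 0 -2 -1 -1 -1  2]
  L: [-1  1  0  1  0 -1]
  M: [-1  0  0  0 -1  0]
  I: [ 0  1  1  0  0 -1]
RREF → pivots at {X1,X2,X3} ⇒ r = 3

3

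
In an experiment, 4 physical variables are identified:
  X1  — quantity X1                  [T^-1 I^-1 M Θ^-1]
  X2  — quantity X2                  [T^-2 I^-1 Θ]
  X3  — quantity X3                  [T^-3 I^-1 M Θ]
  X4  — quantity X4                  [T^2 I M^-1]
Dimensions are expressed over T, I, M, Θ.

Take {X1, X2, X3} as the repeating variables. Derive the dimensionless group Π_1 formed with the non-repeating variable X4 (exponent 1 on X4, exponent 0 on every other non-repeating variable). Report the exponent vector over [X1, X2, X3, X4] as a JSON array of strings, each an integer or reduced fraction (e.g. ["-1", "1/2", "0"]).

["1/2", "0", "1/2", "1"]

Dimensional matrix (T×I×M×Θ by X1×X2×X3×X4):
  T: [-1 -2 -3  2]
  I: [-1 -1 -1  1]
  M: [ 1  0  1 -1]
  Θ: [-1  1  1  0]
RREF → pivots at {X1,X2,X3} ⇒ r = 3
Repeat: X1,X2,X3; free: X4
RREF:
  r0: [   1    0    0 -1/2]
  r1: [   0    1    0    0]
  r2: [   0    0    1 -1/2]
  r3: [   0    0    0    0]
Fix exponent of X4 at 1; solve each RREF row for its pivot's exponent:
  r0: exp(X1) + (-1/2)·1 = 0 ⇒ exp(X1) = 1/2
  r1: exp(X2) + (0)·1 = 0 ⇒ exp(X2) = 0
  r2: exp(X3) + (-1/2)·1 = 0 ⇒ exp(X3) = 1/2
Π_1 = X1^(1/2) · X3^(1/2) · X4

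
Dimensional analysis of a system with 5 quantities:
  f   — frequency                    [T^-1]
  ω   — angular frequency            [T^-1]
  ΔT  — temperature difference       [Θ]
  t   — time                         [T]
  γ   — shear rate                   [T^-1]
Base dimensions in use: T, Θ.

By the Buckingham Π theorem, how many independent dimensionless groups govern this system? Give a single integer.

3

Dimensional matrix (T×Θ by f×ω×ΔT×t×γ):
  T: [-1 -1  0  1 -1]
  Θ: [ 0  0  1  0  0]
Row reduction gives pivot columns f,ΔT; rank = 2
n=5, r=2 ⇒ 3 dimensionless groups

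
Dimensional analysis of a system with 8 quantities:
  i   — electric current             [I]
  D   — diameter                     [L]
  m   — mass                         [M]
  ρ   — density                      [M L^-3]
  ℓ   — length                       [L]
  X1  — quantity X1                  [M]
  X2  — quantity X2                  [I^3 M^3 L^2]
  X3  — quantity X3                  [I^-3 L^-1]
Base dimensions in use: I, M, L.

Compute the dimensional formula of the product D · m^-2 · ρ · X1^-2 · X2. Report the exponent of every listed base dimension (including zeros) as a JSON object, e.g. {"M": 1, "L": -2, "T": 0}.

Dimensional matrix (I×M×L by i×D×m×ρ×ℓ×X1×X2×X3):
  I: [ 1  0  0  0  0  0  3 -3]
  M: [ 0  0  1  1  0  1  3  0]
  L: [ 0  1  0 -3  1  0  2 -1]
  [I]: (1)·0+(-2)·0+(1)·0+(-2)·0+(1)·3 = 3
  [M]: (1)·0+(-2)·1+(1)·1+(-2)·1+(1)·3 = 0
  [L]: (1)·1+(-2)·0+(1)·-3+(-2)·0+(1)·2 = 0
⇒ I^3

{"I": 3, "M": 0, "L": 0}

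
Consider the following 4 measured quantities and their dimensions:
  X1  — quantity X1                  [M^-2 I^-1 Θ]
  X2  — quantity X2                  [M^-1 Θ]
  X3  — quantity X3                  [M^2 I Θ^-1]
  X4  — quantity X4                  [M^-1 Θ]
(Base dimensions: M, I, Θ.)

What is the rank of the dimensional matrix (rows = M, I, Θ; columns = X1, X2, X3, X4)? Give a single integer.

Exponent matrix [M,I,Θ] × [X1,X2,X3,X4]:
  M: [-2 -1  2 -1]
  I: [-1  0  1  0]
  Θ: [ 1  1 -1  1]
Row reduction gives pivot columns X1,X2; rank = 2

2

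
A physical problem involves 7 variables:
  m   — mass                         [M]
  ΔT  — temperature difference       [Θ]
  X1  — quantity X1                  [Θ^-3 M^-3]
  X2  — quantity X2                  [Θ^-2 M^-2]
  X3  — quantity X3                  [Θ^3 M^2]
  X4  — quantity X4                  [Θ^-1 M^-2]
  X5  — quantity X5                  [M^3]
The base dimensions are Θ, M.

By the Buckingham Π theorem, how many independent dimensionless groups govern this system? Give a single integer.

Write exponents as rows Θ,M / cols m,ΔT,X1,X2,X3,X4,X5:
  Θ: [ 0  1 -3 -2  3 -1  0]
  M: [ 1  0 -3 -2  2 -2  3]
Echelon form has 2 nonzero rows (pivots: m,ΔT)
n=7, r=2 ⇒ 5 dimensionless groups

5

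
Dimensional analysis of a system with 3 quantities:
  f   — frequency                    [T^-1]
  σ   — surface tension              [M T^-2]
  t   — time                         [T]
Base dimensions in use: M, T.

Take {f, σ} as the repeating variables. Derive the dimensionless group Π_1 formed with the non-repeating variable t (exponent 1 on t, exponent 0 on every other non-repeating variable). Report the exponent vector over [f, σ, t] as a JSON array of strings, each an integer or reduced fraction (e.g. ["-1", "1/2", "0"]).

Exponent matrix [M,T] × [f,σ,t]:
  M: [ 0  1  0]
  T: [-1 -2  1]
Row reduction gives pivot columns f,σ; rank = 2
Pivot set = {f,σ}, free = {t}
RREF:
  r0: [   1    0   -1]
  r1: [   0    1    0]
Fix exponent of t at 1; solve each RREF row for its pivot's exponent:
  r0: exp(f) + (-1)·1 = 0 ⇒ exp(f) = 1
  r1: exp(σ) + (0)·1 = 0 ⇒ exp(σ) = 0
Π_1 = f · t

["1", "0", "1"]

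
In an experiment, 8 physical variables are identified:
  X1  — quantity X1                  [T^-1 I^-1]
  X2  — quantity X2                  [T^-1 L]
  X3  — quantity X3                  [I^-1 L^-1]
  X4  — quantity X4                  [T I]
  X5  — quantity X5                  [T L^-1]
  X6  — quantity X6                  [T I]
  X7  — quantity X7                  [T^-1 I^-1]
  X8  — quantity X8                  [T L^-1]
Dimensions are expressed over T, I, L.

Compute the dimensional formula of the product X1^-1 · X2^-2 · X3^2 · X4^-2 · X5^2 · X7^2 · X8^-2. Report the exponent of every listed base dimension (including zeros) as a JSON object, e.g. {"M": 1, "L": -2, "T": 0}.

{"T": -1, "I": -5, "L": -4}

Write exponents as rows T,I,L / cols X1,X2,X3,X4,X5,X6,X7,X8:
  T: [-1 -1  0  1  1  1 -1  1]
  I: [-1  0 -1  1  0  1 -1  0]
  L: [ 0  1 -1  0 -1  0  0 -1]
  [T]: (-1)·-1+(-2)·-1+(2)·0+(-2)·1+(2)·1+(2)·-1+(-2)·1 = -1
  [I]: (-1)·-1+(-2)·0+(2)·-1+(-2)·1+(2)·0+(2)·-1+(-2)·0 = -5
  [L]: (-1)·0+(-2)·1+(2)·-1+(-2)·0+(2)·-1+(2)·0+(-2)·-1 = -4
⇒ T^-1 I^-5 L^-4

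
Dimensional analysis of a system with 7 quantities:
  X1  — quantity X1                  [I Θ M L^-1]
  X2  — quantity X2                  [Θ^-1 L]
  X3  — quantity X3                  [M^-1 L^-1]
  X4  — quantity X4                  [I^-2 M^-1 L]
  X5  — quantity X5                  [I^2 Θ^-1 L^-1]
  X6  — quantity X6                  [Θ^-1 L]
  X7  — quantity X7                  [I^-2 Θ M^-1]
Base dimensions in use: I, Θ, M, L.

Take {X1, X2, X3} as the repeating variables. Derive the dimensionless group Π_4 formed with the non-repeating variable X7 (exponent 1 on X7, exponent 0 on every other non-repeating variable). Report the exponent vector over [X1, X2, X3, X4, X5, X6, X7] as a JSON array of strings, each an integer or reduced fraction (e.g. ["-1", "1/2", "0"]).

["2", "3", "1", "0", "0", "0", "1"]

Write exponents as rows I,Θ,M,L / cols X1,X2,X3,X4,X5,X6,X7:
  I: [ 1  0  0 -2  2  0 -2]
  Θ: [ 1 -1  0  0 -1 -1  1]
  M: [ 1  0 -1 -1  0  0 -1]
  L: [-1  1 -1  1 -1  1  0]
RREF → pivots at {X1,X2,X3} ⇒ r = 3
Pivot set = {X1,X2,X3}, free = {X4,X5,X6,X7}
RREF:
  r0: [   1    0    0   -2    2    0   -2]
  r1: [   0    1    0   -2    3    1   -3]
  r2: [   0    0    1   -1    2    0   -1]
  r3: [   0    0    0    0    0    0    0]
Fix exponent of X7 at 1, X4 at 0, X5 at 0, X6 at 0; solve each RREF row for its pivot's exponent:
  r0: exp(X1) + (-2)·1 = 0 ⇒ exp(X1) = 2
  r1: exp(X2) + (-3)·1 = 0 ⇒ exp(X2) = 3
  r2: exp(X3) + (-1)·1 = 0 ⇒ exp(X3) = 1
Π_4 = X1^2 · X2^3 · X3 · X7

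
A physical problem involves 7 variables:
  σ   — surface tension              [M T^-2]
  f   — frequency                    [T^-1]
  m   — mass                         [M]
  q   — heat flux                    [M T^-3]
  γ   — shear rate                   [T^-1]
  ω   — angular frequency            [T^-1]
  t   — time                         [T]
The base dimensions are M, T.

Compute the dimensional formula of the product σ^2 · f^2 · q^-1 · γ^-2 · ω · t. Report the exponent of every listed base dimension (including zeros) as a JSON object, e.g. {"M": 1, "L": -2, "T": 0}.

{"M": 1, "T": -1}

Write exponents as rows M,T / cols σ,f,m,q,γ,ω,t:
  M: [ 1  0  1  1  0  0  0]
  T: [-2 -1  0 -3 -1 -1  1]
  [M]: (2)·1+(2)·0+(-1)·1+(-2)·0+(1)·0+(1)·0 = 1
  [T]: (2)·-2+(2)·-1+(-1)·-3+(-2)·-1+(1)·-1+(1)·1 = -1
⇒ M T^-1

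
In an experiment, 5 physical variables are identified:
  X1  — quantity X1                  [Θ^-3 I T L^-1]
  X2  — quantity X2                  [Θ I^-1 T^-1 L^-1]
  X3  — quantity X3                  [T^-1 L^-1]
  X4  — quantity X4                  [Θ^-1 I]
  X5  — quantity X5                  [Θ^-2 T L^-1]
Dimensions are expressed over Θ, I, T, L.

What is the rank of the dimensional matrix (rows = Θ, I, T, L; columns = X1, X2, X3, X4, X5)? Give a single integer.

3

Exponent matrix [Θ,I,T,L] × [X1,X2,X3,X4,X5]:
  Θ: [-3  1  0 -1 -2]
  I: [ 1 -1  0  1  0]
  T: [ 1 -1 -1  0  1]
  L: [-1 -1 -1  0 -1]
RREF → pivots at {X1,X2,X3} ⇒ r = 3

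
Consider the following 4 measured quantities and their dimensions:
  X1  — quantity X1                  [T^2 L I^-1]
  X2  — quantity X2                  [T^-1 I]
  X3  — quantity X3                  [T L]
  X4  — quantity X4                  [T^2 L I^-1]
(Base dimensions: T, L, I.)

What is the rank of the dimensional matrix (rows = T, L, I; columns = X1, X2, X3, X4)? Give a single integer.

2

Exponent matrix [T,L,I] × [X1,X2,X3,X4]:
  T: [ 2 -1  1  2]
  L: [ 1  0  1  1]
  I: [-1  1  0 -1]
RREF → pivots at {X1,X2} ⇒ r = 2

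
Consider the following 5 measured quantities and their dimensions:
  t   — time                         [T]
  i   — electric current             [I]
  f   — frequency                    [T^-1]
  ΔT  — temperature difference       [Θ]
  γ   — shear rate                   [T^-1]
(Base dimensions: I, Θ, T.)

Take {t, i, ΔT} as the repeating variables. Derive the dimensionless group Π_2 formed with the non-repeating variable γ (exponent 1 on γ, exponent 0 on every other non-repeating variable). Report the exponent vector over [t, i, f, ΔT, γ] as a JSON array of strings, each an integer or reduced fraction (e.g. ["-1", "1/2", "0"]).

["1", "0", "0", "0", "1"]

Write exponents as rows I,Θ,T / cols t,i,f,ΔT,γ:
  I: [ 0  1  0  0  0]
  Θ: [ 0  0  0  1  0]
  T: [ 1  0 -1  0 -1]
RREF → pivots at {t,i,ΔT} ⇒ r = 3
Repeat: t,i,ΔT; free: f,γ
RREF:
  r0: [   1    0   -1    0   -1]
  r1: [   0    1    0    0    0]
  r2: [   0    0    0    1    0]
Fix exponent of γ at 1, f at 0; solve each RREF row for its pivot's exponent:
  r0: exp(t) + (-1)·1 = 0 ⇒ exp(t) = 1
  r1: exp(i) + (0)·1 = 0 ⇒ exp(i) = 0
  r2: exp(ΔT) + (0)·1 = 0 ⇒ exp(ΔT) = 0
Π_2 = t · γ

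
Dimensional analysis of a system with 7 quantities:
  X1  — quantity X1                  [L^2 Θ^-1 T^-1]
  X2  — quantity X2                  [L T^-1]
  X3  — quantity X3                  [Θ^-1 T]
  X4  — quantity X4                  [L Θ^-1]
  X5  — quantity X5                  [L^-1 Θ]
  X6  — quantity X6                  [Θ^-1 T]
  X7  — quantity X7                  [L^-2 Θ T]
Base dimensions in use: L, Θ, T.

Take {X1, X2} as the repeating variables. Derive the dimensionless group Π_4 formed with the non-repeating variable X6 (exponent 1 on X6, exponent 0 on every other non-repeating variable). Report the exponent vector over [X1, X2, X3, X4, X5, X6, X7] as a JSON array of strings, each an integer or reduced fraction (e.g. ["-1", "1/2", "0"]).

Write exponents as rows L,Θ,T / cols X1,X2,X3,X4,X5,X6,X7:
  L: [ 2  1  0  1 -1  0 -2]
  Θ: [-1  0 -1 -1  1 -1  1]
  T: [-1 -1  1  0  0  1  1]
RREF → pivots at {X1,X2} ⇒ r = 2
Pivot set = {X1,X2}, free = {X3,X4,X5,X6,X7}
RREF:
  r0: [   1    0    1    1   -1    1   -1]
  r1: [   0    1   -2   -1    1   -2    0]
  r2: [   0    0    0    0    0    0    0]
Fix exponent of X6 at 1, X3 at 0, X4 at 0, X5 at 0, X7 at 0; solve each RREF row for its pivot's exponent:
  r0: exp(X1) + (1)·1 = 0 ⇒ exp(X1) = -1
  r1: exp(X2) + (-2)·1 = 0 ⇒ exp(X2) = 2
Π_4 = X1^-1 · X2^2 · X6

["-1", "2", "0", "0", "0", "1", "0"]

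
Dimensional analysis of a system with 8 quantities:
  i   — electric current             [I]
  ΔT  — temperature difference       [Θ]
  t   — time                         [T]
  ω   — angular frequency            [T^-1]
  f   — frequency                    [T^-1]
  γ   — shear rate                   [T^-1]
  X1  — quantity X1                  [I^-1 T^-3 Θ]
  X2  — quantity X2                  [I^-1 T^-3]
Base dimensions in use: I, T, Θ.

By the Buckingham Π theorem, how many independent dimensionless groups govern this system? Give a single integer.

Write exponents as rows I,T,Θ / cols i,ΔT,t,ω,f,γ,X1,X2:
  I: [ 1  0  0  0  0  0 -1 -1]
  T: [ 0  0  1 -1 -1 -1 -3 -3]
  Θ: [ 0  1  0  0  0  0  1  0]
Row reduction gives pivot columns i,ΔT,t; rank = 3
n=8, r=3 ⇒ 5 dimensionless groups

5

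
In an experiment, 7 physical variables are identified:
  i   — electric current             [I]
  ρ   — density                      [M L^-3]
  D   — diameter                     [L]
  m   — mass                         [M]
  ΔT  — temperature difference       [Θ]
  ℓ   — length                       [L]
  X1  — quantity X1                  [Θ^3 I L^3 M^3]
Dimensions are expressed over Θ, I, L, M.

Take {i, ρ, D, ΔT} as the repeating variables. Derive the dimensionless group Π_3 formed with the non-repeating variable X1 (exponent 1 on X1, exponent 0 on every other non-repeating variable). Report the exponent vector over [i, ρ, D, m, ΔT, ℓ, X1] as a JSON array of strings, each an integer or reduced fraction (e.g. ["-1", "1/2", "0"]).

Exponent matrix [Θ,I,L,M] × [i,ρ,D,m,ΔT,ℓ,X1]:
  Θ: [ 0  0  0  0  1  0  3]
  I: [ 1  0  0  0  0  0  1]
  L: [ 0 -3  1  0  0  1  3]
  M: [ 0  1  0  1  0  0  3]
Echelon form has 4 nonzero rows (pivots: i,ρ,D,ΔT)
Repeat: i,ρ,D,ΔT; free: m,ℓ,X1
RREF:
  r0: [   1    0    0    0    0    0    1]
  r1: [   0    1    0    1    0    0    3]
  r2: [   0    0    1    3    0    1   12]
  r3: [   0    0    0    0    1    0    3]
Fix exponent of X1 at 1, m at 0, ℓ at 0; solve each RREF row for its pivot's exponent:
  r0: exp(i) + (1)·1 = 0 ⇒ exp(i) = -1
  r1: exp(ρ) + (3)·1 = 0 ⇒ exp(ρ) = -3
  r2: exp(D) + (12)·1 = 0 ⇒ exp(D) = -12
  r3: exp(ΔT) + (3)·1 = 0 ⇒ exp(ΔT) = -3
Π_3 = i^-1 · ρ^-3 · D^-12 · ΔT^-3 · X1

["-1", "-3", "-12", "0", "-3", "0", "1"]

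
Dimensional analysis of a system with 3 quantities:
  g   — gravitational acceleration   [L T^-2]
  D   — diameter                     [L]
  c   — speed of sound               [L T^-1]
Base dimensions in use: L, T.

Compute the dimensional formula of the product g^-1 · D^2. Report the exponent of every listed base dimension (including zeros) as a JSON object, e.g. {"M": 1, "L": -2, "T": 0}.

{"L": 1, "T": 2}

Exponent matrix [L,T] × [g,D,c]:
  L: [ 1  1  1]
  T: [-2  0 -1]
  [L]: (-1)·1+(2)·1 = 1
  [T]: (-1)·-2+(2)·0 = 2
⇒ L T^2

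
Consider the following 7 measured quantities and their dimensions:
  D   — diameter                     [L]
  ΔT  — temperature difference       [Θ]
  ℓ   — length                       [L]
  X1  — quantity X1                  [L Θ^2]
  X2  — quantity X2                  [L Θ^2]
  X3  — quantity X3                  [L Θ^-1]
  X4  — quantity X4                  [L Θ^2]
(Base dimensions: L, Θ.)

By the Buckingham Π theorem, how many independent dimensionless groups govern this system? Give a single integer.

5

Write exponents as rows L,Θ / cols D,ΔT,ℓ,X1,X2,X3,X4:
  L: [ 1  0  1  1  1  1  1]
  Θ: [ 0  1  0  2  2 -1  2]
Row reduction gives pivot columns D,ΔT; rank = 2
n=7, r=2 ⇒ 5 dimensionless groups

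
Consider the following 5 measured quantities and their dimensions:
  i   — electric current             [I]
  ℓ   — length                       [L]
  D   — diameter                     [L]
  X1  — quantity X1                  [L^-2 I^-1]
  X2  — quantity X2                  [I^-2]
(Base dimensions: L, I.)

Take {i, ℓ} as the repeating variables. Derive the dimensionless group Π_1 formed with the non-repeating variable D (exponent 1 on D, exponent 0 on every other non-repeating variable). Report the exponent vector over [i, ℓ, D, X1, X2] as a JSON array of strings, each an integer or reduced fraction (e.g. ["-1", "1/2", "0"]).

Exponent matrix [L,I] × [i,ℓ,D,X1,X2]:
  L: [ 0  1  1 -2  0]
  I: [ 1  0  0 -1 -2]
Row reduction gives pivot columns i,ℓ; rank = 2
Repeat: i,ℓ; free: D,X1,X2
RREF:
  r0: [   1    0    0   -1   -2]
  r1: [   0    1    1   -2    0]
Fix exponent of D at 1, X1 at 0, X2 at 0; solve each RREF row for its pivot's exponent:
  r0: exp(i) + (0)·1 = 0 ⇒ exp(i) = 0
  r1: exp(ℓ) + (1)·1 = 0 ⇒ exp(ℓ) = -1
Π_1 = ℓ^-1 · D

["0", "-1", "1", "0", "0"]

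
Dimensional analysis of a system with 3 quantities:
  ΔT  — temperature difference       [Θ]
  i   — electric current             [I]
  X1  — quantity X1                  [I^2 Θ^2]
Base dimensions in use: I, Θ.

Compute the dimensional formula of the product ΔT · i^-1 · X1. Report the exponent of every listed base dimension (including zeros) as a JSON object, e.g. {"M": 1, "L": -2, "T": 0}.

{"I": 1, "Θ": 3}

Exponent matrix [I,Θ] × [ΔT,i,X1]:
  I: [ 0  1  2]
  Θ: [ 1  0  2]
  [I]: (1)·0+(-1)·1+(1)·2 = 1
  [Θ]: (1)·1+(-1)·0+(1)·2 = 3
⇒ I Θ^3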